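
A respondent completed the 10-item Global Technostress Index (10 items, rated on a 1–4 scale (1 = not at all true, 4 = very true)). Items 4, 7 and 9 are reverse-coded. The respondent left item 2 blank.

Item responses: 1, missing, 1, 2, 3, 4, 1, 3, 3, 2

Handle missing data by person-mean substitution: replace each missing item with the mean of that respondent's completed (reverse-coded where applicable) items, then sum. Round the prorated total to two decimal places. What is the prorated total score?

25.56

Reverse-coded (reversed = (1+4) − raw = 5 − raw):
  item 4: 5 − 2 = 3
  item 7: 5 − 1 = 4
  item 9: 5 − 3 = 2
Completed scored items (9 of 10): 1, 1, 3, 3, 4, 4, 3, 2, 2; sum = 23.
Person mean = 23 / 9 ≈ 2.5556
Prorated total = (23 / 9) × 10 = 25.56 (to 2 dp)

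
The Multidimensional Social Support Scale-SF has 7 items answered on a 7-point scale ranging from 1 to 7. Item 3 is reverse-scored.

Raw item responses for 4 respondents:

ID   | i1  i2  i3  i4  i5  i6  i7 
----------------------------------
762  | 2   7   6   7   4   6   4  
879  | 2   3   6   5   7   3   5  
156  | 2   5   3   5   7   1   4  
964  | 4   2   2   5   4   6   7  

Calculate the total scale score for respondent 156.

29

Respondent 156 raw: 2, 5, 3, 5, 7, 1, 4.
Reverse-coded (reverse-coded value = 8 − response):
  item 1: 2
  item 2: 5
  item 3: 8 − 3 = 5
  item 4: 5
  item 5: 7
  item 6: 1
  item 7: 4
Sum = 2 + 5 + 5 + 5 + 7 + 1 + 4 = 29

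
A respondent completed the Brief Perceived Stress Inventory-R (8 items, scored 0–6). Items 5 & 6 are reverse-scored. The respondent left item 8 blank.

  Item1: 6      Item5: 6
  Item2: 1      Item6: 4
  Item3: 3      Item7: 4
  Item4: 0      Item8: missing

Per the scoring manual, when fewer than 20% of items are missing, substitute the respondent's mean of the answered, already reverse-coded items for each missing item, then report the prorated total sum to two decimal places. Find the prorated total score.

Reverse-coded (on a 0–6 scale, reversed = 6 − raw):
  item 5: 6 − 6 = 0
  item 6: 6 − 4 = 2
Completed scored items (7 of 8): 6, 1, 3, 0, 0, 2, 4; sum = 16.
Person mean = 16 / 7 ≈ 2.2857
Prorated total = (16 / 7) × 8 = 18.29 (to 2 dp)

18.29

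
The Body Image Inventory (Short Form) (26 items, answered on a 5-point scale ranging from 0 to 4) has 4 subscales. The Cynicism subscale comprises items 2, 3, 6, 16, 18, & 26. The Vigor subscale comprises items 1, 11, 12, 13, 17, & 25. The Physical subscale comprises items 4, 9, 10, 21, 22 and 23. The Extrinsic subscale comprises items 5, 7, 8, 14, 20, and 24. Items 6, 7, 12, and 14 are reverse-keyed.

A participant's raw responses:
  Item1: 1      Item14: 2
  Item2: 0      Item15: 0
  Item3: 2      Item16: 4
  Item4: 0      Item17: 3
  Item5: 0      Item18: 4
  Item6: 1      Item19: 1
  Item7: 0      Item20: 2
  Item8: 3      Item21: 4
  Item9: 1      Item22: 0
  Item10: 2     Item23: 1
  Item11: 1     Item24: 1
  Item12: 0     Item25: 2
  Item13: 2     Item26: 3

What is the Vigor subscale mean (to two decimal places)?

Vigor items: 1, 11, 12, 13, 17, 25.
Of these, item 12 is reverse-keyed; on a 0–4 scale, reversed = 4 − raw.
  item 1: 1
  item 11: 1
  item 12: 4 − 0 = 4
  item 13: 2
  item 17: 3
  item 25: 2
Sum = 1 + 1 + 4 + 2 + 3 + 2 = 13
Mean = 13 / 6 = 2.17

2.17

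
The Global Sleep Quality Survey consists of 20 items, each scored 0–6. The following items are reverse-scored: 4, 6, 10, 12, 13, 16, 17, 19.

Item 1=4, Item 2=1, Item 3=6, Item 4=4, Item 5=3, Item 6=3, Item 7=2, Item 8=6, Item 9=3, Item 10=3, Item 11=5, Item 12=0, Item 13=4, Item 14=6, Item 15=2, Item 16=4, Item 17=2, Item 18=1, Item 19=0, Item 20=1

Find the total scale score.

Reversing items 4, 6, 10, 12, 13, 16, 17, & 19 with 6 − raw:
Total = 4 + 1 + 6 + (6−4) + 3 + (6−3) + 2 + 6 + 3 + (6−3) + 5 + (6−0) + (6−4) + 6 + 2 + (6−4) + (6−2) + 1 + (6−0) + 1
      = 4 + 1 + 6 + 2 + 3 + 3 + 2 + 6 + 3 + 3 + 5 + 6 + 2 + 6 + 2 + 2 + 4 + 1 + 6 + 1 = 68

68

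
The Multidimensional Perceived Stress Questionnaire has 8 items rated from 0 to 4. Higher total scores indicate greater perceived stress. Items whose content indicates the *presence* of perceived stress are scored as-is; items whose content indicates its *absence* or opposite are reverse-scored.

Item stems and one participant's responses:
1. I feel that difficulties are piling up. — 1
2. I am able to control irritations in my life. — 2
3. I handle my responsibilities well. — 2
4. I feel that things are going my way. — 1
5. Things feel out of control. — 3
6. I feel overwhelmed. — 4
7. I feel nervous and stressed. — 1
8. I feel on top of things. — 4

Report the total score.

Items 2, 3, 4, 8 describe the absence/opposite of perceived stress → reverse-score.
reversed = (0+4) − raw = 4 − raw.
  item 1: 1
  item 2: 4 − 2 = 2
  item 3: 4 − 2 = 2
  item 4: 4 − 1 = 3
  item 5: 3
  item 6: 4
  item 7: 1
  item 8: 4 − 4 = 0
Total = 1 + 2 + 2 + 3 + 3 + 4 + 1 + 0 = 16

16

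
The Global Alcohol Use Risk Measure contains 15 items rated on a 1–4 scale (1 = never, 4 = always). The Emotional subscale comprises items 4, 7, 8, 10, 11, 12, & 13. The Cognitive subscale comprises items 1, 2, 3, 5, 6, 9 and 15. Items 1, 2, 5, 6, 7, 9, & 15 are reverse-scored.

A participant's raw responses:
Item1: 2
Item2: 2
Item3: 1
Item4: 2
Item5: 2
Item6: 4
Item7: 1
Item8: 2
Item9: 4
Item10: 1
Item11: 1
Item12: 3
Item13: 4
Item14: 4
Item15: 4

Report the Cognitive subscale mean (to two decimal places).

Cognitive items: 1, 2, 3, 5, 6, 9, 15.
Of these, items 1, 2, 5, 6, 9, and 15 are reverse-scored; reverse-coded value = 5 − response.
  item 1: 5 − 2 = 3
  item 2: 5 − 2 = 3
  item 3: 1
  item 5: 5 − 2 = 3
  item 6: 5 − 4 = 1
  item 9: 5 − 4 = 1
  item 15: 5 − 4 = 1
Sum = 3 + 3 + 1 + 3 + 1 + 1 + 1 = 13
Mean = 13 / 7 = 1.86

1.86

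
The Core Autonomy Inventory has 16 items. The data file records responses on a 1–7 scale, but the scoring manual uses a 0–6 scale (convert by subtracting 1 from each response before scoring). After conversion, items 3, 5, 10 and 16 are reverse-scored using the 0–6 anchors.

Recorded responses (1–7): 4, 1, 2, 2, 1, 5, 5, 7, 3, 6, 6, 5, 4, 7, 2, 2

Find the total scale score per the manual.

56

Convert to 0–6: 3, 0, 1, 1, 0, 4, 4, 6, 2, 5, 5, 4, 3, 6, 1, 1
Reverse-coded (reverse-coded value = 6 − response):
  item 3: 6 − 1 = 5
  item 5: 6 − 0 = 6
  item 10: 6 − 5 = 1
  item 16: 6 − 1 = 5
Scored: 3, 0, 5, 1, 6, 4, 4, 6, 2, 1, 5, 4, 3, 6, 1, 5
Total = 56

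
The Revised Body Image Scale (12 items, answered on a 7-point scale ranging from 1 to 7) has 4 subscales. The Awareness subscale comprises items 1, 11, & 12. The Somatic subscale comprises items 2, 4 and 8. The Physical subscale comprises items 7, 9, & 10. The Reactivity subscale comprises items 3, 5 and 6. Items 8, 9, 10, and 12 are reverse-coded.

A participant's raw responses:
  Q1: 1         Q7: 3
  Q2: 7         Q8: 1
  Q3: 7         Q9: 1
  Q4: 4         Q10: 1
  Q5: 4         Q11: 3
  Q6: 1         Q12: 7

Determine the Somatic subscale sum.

18

Somatic items: 2, 4, 8.
Of these, item 8 is reverse-coded; reversed = (1+7) − raw = 8 − raw.
  item 2: 7
  item 4: 4
  item 8: 8 − 1 = 7
Sum = 7 + 4 + 7 = 18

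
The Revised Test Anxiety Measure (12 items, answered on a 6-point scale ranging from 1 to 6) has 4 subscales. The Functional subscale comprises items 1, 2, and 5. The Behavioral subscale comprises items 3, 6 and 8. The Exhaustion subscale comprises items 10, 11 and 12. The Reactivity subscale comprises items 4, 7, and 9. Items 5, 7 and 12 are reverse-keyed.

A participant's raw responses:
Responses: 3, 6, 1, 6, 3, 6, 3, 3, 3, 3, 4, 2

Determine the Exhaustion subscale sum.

Exhaustion items: 10, 11, 12.
Of these, item 12 is reverse-keyed; on a 1–6 scale, reversed = 7 − raw.
  item 10: 3
  item 11: 4
  item 12: 7 − 2 = 5
Sum = 3 + 4 + 5 = 12

12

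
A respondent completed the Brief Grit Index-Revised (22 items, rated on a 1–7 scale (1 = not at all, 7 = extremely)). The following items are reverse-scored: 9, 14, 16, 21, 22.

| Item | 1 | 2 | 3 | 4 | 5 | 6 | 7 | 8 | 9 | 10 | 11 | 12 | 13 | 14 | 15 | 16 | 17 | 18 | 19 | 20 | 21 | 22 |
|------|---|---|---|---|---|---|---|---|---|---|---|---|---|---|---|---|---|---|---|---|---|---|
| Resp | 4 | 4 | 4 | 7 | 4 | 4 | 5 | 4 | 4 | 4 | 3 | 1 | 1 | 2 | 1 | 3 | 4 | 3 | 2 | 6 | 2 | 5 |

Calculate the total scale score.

85

Reverse-scored items use 8 − raw:
  item 9: 8 − 4 = 4
  item 14: 8 − 2 = 6
  item 16: 8 − 3 = 5
  item 21: 8 − 2 = 6
  item 22: 8 − 5 = 3
Scored responses: 4, 4, 4, 7, 4, 4, 5, 4, 4, 4, 3, 1, 1, 6, 1, 5, 4, 3, 2, 6, 6, 3
Total = 4 + 4 + 4 + 7 + 4 + 4 + 5 + 4 + 4 + 4 + 3 + 1 + 1 + 6 + 1 + 5 + 4 + 3 + 2 + 6 + 6 + 3 = 85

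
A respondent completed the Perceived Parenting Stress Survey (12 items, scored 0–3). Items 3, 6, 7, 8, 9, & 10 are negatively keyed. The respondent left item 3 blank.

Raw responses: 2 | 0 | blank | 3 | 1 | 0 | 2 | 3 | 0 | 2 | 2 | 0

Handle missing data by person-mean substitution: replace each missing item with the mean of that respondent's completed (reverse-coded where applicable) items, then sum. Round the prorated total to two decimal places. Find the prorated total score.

17.45

Reverse-coded (reversed = (0+3) − raw = 3 − raw):
  item 6: 3 − 0 = 3
  item 7: 3 − 2 = 1
  item 8: 3 − 3 = 0
  item 9: 3 − 0 = 3
  item 10: 3 − 2 = 1
Completed scored items (11 of 12): 2, 0, 3, 1, 3, 1, 0, 3, 1, 2, 0; sum = 16.
Person mean = 16 / 11 ≈ 1.4545
Prorated total = (16 / 11) × 12 = 17.45 (to 2 dp)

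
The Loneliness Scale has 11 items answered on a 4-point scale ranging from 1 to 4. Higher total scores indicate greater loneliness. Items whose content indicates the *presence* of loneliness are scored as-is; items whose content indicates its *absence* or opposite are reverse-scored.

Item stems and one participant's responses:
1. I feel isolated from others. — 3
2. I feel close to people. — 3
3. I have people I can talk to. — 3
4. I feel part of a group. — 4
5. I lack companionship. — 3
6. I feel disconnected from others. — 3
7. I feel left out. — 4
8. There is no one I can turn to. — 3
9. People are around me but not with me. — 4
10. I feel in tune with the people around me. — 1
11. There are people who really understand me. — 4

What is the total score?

30

Items 2, 3, 4, 10, 11 describe the absence/opposite of loneliness → reverse-score.
on a 1–4 scale, reversed = 5 − raw.
  item 1: 3
  item 2: 5 − 3 = 2
  item 3: 5 − 3 = 2
  item 4: 5 − 4 = 1
  item 5: 3
  item 6: 3
  item 7: 4
  item 8: 3
  item 9: 4
  item 10: 5 − 1 = 4
  item 11: 5 − 4 = 1
Total = 3 + 2 + 2 + 1 + 3 + 3 + 4 + 3 + 4 + 4 + 1 = 30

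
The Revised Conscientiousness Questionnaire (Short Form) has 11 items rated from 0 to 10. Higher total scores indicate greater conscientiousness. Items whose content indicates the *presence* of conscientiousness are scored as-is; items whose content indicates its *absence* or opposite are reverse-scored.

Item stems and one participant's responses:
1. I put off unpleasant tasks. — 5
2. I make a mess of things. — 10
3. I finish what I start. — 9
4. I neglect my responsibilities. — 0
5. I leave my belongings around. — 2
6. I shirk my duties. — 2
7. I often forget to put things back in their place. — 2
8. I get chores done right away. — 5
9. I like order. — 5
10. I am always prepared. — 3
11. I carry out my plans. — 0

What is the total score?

61

Items 1, 2, 4, 5, 6, 7 describe the absence/opposite of conscientiousness → reverse-score.
reverse-coded value = 10 − response.
  item 1: 10 − 5 = 5
  item 2: 10 − 10 = 0
  item 3: 9
  item 4: 10 − 0 = 10
  item 5: 10 − 2 = 8
  item 6: 10 − 2 = 8
  item 7: 10 − 2 = 8
  item 8: 5
  item 9: 5
  item 10: 3
  item 11: 0
Total = 5 + 0 + 9 + 10 + 8 + 8 + 8 + 5 + 5 + 3 + 0 = 61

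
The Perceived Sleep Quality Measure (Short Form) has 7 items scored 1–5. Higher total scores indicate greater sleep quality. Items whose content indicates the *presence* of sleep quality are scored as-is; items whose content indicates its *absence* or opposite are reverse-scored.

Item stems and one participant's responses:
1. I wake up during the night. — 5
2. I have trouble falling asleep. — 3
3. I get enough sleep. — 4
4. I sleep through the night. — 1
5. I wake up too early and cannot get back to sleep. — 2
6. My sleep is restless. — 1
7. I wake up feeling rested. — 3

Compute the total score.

21

Items 1, 2, 5, 6 describe the absence/opposite of sleep quality → reverse-score.
on a 1–5 scale, reversed = 6 − raw.
  item 1: 6 − 5 = 1
  item 2: 6 − 3 = 3
  item 3: 4
  item 4: 1
  item 5: 6 − 2 = 4
  item 6: 6 − 1 = 5
  item 7: 3
Total = 1 + 3 + 4 + 1 + 4 + 5 + 3 = 21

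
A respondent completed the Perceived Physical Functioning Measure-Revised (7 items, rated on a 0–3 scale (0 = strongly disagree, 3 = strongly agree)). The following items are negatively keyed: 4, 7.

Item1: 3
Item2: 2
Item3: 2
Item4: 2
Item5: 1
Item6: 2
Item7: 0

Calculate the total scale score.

14

Reversing items 4 and 7 with 3 − raw:
Total = 3 + 2 + 2 + (3−2) + 1 + 2 + (3−0)
      = 3 + 2 + 2 + 1 + 1 + 2 + 3 = 14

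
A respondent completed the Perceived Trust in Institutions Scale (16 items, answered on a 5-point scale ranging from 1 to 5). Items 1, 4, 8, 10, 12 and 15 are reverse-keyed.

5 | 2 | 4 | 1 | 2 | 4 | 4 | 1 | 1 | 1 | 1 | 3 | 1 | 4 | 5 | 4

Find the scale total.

47

Reverse-keyed items use 6 − raw:
  item 1: 6 − 5 = 1
  item 4: 6 − 1 = 5
  item 8: 6 − 1 = 5
  item 10: 6 − 1 = 5
  item 12: 6 − 3 = 3
  item 15: 6 − 5 = 1
Scored responses: 1, 2, 4, 5, 2, 4, 4, 5, 1, 5, 1, 3, 1, 4, 1, 4
Total = 1 + 2 + 4 + 5 + 2 + 4 + 4 + 5 + 1 + 5 + 1 + 3 + 1 + 4 + 1 + 4 = 47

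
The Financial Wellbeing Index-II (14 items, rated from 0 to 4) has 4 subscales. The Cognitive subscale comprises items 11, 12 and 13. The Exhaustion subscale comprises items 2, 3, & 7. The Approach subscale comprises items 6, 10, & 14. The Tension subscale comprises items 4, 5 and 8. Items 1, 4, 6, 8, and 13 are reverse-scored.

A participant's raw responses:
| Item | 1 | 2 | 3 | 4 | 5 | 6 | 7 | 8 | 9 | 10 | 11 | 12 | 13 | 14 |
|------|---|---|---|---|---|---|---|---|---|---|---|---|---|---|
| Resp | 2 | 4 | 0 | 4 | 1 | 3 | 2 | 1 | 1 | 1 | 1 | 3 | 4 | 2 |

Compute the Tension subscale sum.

Tension items: 4, 5, 8.
Of these, items 4 and 8 are reverse-scored; on a 0–4 scale, reversed = 4 − raw.
  item 4: 4 − 4 = 0
  item 5: 1
  item 8: 4 − 1 = 3
Sum = 0 + 1 + 3 = 4

4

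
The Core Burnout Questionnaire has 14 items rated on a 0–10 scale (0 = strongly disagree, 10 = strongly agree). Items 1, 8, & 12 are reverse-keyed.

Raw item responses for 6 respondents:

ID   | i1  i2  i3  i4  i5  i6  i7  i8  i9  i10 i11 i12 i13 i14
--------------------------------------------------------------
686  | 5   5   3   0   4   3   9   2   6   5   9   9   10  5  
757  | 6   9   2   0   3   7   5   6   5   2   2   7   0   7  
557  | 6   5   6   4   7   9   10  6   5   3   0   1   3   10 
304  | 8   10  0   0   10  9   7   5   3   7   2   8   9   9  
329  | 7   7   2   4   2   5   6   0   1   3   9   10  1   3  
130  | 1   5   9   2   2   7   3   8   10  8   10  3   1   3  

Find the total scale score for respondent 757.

53

Respondent 757 raw: 6, 9, 2, 0, 3, 7, 5, 6, 5, 2, 2, 7, 0, 7.
Reverse-coded (reversed = (0+10) − raw = 10 − raw):
  item 1: 10 − 6 = 4
  item 2: 9
  item 3: 2
  item 4: 0
  item 5: 3
  item 6: 7
  item 7: 5
  item 8: 10 − 6 = 4
  item 9: 5
  item 10: 2
  item 11: 2
  item 12: 10 − 7 = 3
  item 13: 0
  item 14: 7
Sum = 4 + 9 + 2 + 0 + 3 + 7 + 5 + 4 + 5 + 2 + 2 + 3 + 0 + 7 = 53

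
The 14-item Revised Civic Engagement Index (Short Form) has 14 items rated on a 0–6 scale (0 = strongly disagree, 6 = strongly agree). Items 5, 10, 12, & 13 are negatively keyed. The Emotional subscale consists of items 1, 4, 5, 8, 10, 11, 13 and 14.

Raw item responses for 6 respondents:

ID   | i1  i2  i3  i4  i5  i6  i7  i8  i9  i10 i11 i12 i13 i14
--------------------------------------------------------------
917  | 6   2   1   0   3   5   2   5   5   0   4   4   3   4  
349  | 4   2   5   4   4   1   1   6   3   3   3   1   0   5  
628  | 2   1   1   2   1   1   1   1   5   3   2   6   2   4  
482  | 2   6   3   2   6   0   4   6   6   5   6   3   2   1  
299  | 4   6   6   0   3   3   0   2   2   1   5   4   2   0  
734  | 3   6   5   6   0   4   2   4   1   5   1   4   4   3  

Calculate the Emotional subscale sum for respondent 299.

23

Respondent 299 raw: 4, 6, 6, 0, 3, 3, 0, 2, 2, 1, 5, 4, 2, 0.
Emotional items: 1, 4, 5, 8, 10, 11, 13, 14.
Reverse-coded (on a 0–6 scale, reversed = 6 − raw):
  item 1: 4
  item 4: 0
  item 5: 6 − 3 = 3
  item 8: 2
  item 10: 6 − 1 = 5
  item 11: 5
  item 13: 6 − 2 = 4
  item 14: 0
Sum = 4 + 0 + 3 + 2 + 5 + 5 + 4 + 0 = 23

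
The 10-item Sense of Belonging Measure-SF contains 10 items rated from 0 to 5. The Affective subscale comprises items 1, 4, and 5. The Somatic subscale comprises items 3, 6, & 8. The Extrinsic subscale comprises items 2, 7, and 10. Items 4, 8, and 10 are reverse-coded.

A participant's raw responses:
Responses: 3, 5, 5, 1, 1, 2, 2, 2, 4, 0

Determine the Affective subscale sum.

8

Affective items: 1, 4, 5.
Of these, item 4 is reverse-coded; reversed = (0+5) − raw = 5 − raw.
  item 1: 3
  item 4: 5 − 1 = 4
  item 5: 1
Sum = 3 + 4 + 1 = 8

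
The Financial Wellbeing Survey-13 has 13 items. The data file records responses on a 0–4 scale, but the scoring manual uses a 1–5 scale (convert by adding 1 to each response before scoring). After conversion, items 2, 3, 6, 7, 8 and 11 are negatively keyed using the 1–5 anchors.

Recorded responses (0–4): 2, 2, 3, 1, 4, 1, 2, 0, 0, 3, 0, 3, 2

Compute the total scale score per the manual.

44

Convert to 1–5: 3, 3, 4, 2, 5, 2, 3, 1, 1, 4, 1, 4, 3
Reverse-coded (on a 1–5 scale, reversed = 6 − raw):
  item 2: 6 − 3 = 3
  item 3: 6 − 4 = 2
  item 6: 6 − 2 = 4
  item 7: 6 − 3 = 3
  item 8: 6 − 1 = 5
  item 11: 6 − 1 = 5
Scored: 3, 3, 2, 2, 5, 4, 3, 5, 1, 4, 5, 4, 3
Total = 44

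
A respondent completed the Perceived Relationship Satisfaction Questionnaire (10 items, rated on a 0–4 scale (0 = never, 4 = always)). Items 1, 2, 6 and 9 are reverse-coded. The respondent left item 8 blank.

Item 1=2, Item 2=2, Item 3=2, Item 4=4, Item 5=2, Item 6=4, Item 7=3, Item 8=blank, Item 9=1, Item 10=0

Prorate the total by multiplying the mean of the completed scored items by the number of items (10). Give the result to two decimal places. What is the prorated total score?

Reverse-coded (reverse-coded value = 4 − response):
  item 1: 4 − 2 = 2
  item 2: 4 − 2 = 2
  item 6: 4 − 4 = 0
  item 9: 4 − 1 = 3
Completed scored items (9 of 10): 2, 2, 2, 4, 2, 0, 3, 3, 0; sum = 18.
Person mean = 18 / 9 ≈ 2.0000
Prorated total = (18 / 9) × 10 = 20.00 (to 2 dp)

20.00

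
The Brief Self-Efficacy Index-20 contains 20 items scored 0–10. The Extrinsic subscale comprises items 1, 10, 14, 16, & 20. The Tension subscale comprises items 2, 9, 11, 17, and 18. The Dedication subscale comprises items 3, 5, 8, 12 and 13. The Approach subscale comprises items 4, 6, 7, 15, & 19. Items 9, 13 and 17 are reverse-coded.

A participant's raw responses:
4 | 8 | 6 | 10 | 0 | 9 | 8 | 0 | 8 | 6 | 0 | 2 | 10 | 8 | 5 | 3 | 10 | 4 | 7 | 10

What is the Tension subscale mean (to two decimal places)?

2.80

Tension items: 2, 9, 11, 17, 18.
Of these, items 9 and 17 are reverse-coded; reverse-coded value = 10 − response.
  item 2: 8
  item 9: 10 − 8 = 2
  item 11: 0
  item 17: 10 − 10 = 0
  item 18: 4
Sum = 8 + 2 + 0 + 0 + 4 = 14
Mean = 14 / 5 = 2.80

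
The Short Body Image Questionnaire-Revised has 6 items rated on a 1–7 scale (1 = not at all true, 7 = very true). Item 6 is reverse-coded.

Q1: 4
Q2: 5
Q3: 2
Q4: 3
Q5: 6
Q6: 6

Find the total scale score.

22

Raw sum = 26. Reverse-coded items: 6; their raw sum = 6.
Each reversal replaces raw with 8 − raw, changing the total by 8 − 2·raw per item.
Total = 26 + 1·8 − 2·6 = 26 + 8 − 12 = 22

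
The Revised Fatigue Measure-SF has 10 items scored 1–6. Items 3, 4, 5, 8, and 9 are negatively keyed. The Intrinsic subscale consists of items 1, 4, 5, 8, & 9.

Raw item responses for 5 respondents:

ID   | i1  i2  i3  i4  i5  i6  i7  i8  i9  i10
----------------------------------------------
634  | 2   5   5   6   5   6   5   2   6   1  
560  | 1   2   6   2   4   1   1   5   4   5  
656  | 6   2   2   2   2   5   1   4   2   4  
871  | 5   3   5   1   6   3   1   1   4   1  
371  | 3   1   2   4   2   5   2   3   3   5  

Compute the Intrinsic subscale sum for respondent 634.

Respondent 634 raw: 2, 5, 5, 6, 5, 6, 5, 2, 6, 1.
Intrinsic items: 1, 4, 5, 8, 9.
Reverse-coded (on a 1–6 scale, reversed = 7 − raw):
  item 1: 2
  item 4: 7 − 6 = 1
  item 5: 7 − 5 = 2
  item 8: 7 − 2 = 5
  item 9: 7 − 6 = 1
Sum = 2 + 1 + 2 + 5 + 1 = 11

11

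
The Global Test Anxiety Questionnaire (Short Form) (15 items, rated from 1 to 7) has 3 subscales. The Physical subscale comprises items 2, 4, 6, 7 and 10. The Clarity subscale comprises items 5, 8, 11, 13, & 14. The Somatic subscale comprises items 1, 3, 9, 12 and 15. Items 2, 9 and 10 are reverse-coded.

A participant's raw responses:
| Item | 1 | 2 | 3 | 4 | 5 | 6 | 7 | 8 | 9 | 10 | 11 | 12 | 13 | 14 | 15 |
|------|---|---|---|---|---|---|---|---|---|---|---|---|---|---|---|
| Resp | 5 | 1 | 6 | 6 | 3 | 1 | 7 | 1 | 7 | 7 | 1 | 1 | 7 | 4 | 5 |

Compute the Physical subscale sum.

Physical items: 2, 4, 6, 7, 10.
Of these, items 2 & 10 are reverse-coded; reversed = (1+7) − raw = 8 − raw.
  item 2: 8 − 1 = 7
  item 4: 6
  item 6: 1
  item 7: 7
  item 10: 8 − 7 = 1
Sum = 7 + 6 + 1 + 7 + 1 = 22

22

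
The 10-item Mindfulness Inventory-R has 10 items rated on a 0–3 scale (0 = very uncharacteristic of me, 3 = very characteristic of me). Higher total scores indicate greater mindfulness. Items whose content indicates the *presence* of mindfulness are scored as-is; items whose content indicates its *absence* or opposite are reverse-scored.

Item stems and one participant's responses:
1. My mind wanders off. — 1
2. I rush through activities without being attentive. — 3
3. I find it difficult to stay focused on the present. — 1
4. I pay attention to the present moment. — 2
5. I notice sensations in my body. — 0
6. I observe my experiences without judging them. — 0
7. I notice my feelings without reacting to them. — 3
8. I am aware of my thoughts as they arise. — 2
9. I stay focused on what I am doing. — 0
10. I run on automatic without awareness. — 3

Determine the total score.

Items 1, 2, 3, 10 describe the absence/opposite of mindfulness → reverse-score.
on a 0–3 scale, reversed = 3 − raw.
  item 1: 3 − 1 = 2
  item 2: 3 − 3 = 0
  item 3: 3 − 1 = 2
  item 4: 2
  item 5: 0
  item 6: 0
  item 7: 3
  item 8: 2
  item 9: 0
  item 10: 3 − 3 = 0
Total = 2 + 0 + 2 + 2 + 0 + 0 + 3 + 2 + 0 + 0 = 11

11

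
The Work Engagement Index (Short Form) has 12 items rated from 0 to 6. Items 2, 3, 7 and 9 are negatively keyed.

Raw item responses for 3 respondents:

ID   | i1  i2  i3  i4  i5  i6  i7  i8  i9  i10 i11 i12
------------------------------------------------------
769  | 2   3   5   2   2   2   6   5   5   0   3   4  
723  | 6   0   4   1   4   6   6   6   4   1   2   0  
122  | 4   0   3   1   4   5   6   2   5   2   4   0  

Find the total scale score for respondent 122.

32

Respondent 122 raw: 4, 0, 3, 1, 4, 5, 6, 2, 5, 2, 4, 0.
Reverse-coded (reversed = (0+6) − raw = 6 − raw):
  item 1: 4
  item 2: 6 − 0 = 6
  item 3: 6 − 3 = 3
  item 4: 1
  item 5: 4
  item 6: 5
  item 7: 6 − 6 = 0
  item 8: 2
  item 9: 6 − 5 = 1
  item 10: 2
  item 11: 4
  item 12: 0
Sum = 4 + 6 + 3 + 1 + 4 + 5 + 0 + 2 + 1 + 2 + 4 + 0 = 32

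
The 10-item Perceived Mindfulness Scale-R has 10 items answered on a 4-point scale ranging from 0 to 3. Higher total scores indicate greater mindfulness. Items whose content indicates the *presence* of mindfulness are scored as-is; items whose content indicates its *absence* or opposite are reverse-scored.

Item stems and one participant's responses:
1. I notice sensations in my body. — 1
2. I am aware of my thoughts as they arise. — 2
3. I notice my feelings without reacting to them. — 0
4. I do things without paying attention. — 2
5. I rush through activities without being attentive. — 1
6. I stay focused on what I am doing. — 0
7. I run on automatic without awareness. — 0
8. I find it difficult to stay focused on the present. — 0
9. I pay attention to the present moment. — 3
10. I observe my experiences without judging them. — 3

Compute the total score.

Items 4, 5, 7, 8 describe the absence/opposite of mindfulness → reverse-score.
reversed = (0+3) − raw = 3 − raw.
  item 1: 1
  item 2: 2
  item 3: 0
  item 4: 3 − 2 = 1
  item 5: 3 − 1 = 2
  item 6: 0
  item 7: 3 − 0 = 3
  item 8: 3 − 0 = 3
  item 9: 3
  item 10: 3
Total = 1 + 2 + 0 + 1 + 2 + 0 + 3 + 3 + 3 + 3 = 18

18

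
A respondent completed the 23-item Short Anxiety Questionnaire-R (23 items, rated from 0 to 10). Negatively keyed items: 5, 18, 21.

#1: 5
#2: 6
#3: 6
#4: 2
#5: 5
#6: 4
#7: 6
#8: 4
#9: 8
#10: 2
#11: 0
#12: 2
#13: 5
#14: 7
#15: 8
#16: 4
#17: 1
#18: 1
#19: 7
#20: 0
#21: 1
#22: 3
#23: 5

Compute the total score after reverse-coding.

108

Negatively keyed items use 10 − raw:
  item 5: 10 − 5 = 5
  item 18: 10 − 1 = 9
  item 21: 10 − 1 = 9
After reverse-coding: 5, 6, 6, 2, 5, 4, 6, 4, 8, 2, 0, 2, 5, 7, 8, 4, 1, 9, 7, 0, 9, 3, 5
Total = 5 + 6 + 6 + 2 + 5 + 4 + 6 + 4 + 8 + 2 + 0 + 2 + 5 + 7 + 8 + 4 + 1 + 9 + 7 + 0 + 9 + 3 + 5 = 108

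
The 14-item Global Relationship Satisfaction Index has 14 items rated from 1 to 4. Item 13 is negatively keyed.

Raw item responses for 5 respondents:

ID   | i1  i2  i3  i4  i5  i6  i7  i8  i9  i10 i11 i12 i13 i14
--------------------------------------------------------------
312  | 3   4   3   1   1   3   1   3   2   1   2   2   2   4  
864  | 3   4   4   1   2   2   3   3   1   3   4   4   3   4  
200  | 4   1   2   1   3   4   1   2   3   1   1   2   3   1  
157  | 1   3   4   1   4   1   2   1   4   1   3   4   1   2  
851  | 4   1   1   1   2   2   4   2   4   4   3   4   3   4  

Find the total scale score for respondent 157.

Respondent 157 raw: 1, 3, 4, 1, 4, 1, 2, 1, 4, 1, 3, 4, 1, 2.
Reverse-coded (reversed = (1+4) − raw = 5 − raw):
  item 1: 1
  item 2: 3
  item 3: 4
  item 4: 1
  item 5: 4
  item 6: 1
  item 7: 2
  item 8: 1
  item 9: 4
  item 10: 1
  item 11: 3
  item 12: 4
  item 13: 5 − 1 = 4
  item 14: 2
Sum = 1 + 3 + 4 + 1 + 4 + 1 + 2 + 1 + 4 + 1 + 3 + 4 + 4 + 2 = 35

35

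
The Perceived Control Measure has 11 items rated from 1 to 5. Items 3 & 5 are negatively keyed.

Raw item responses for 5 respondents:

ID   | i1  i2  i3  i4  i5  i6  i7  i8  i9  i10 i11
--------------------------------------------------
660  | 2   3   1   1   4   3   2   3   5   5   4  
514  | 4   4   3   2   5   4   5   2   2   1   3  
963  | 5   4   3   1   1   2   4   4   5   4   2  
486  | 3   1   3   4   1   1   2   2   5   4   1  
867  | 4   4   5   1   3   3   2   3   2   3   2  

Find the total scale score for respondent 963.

Respondent 963 raw: 5, 4, 3, 1, 1, 2, 4, 4, 5, 4, 2.
Reverse-coded (reversed = (1+5) − raw = 6 − raw):
  item 1: 5
  item 2: 4
  item 3: 6 − 3 = 3
  item 4: 1
  item 5: 6 − 1 = 5
  item 6: 2
  item 7: 4
  item 8: 4
  item 9: 5
  item 10: 4
  item 11: 2
Sum = 5 + 4 + 3 + 1 + 5 + 2 + 4 + 4 + 5 + 4 + 2 = 39

39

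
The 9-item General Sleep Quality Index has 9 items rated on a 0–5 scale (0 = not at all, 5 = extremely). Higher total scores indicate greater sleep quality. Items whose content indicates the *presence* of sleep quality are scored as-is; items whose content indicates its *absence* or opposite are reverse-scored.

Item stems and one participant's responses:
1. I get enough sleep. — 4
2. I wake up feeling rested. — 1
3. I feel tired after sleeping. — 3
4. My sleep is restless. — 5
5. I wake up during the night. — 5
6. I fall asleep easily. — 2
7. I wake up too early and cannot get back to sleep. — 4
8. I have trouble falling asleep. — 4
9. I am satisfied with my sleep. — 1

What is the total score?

12

Items 3, 4, 5, 7, 8 describe the absence/opposite of sleep quality → reverse-score.
reversed = (0+5) − raw = 5 − raw.
  item 1: 4
  item 2: 1
  item 3: 5 − 3 = 2
  item 4: 5 − 5 = 0
  item 5: 5 − 5 = 0
  item 6: 2
  item 7: 5 − 4 = 1
  item 8: 5 − 4 = 1
  item 9: 1
Total = 4 + 1 + 2 + 0 + 0 + 2 + 1 + 1 + 1 = 12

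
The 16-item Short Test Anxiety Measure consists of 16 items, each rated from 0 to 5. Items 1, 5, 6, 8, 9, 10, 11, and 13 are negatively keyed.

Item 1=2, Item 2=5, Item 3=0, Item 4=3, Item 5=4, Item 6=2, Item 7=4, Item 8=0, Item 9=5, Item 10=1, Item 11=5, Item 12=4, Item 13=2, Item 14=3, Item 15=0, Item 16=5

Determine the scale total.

Reversing items 1, 5, 6, 8, 9, 10, 11 and 13 with 5 − raw:
Total = (5−2) + 5 + 0 + 3 + (5−4) + (5−2) + 4 + (5−0) + (5−5) + (5−1) + (5−5) + 4 + (5−2) + 3 + 0 + 5
      = 3 + 5 + 0 + 3 + 1 + 3 + 4 + 5 + 0 + 4 + 0 + 4 + 3 + 3 + 0 + 5 = 43

43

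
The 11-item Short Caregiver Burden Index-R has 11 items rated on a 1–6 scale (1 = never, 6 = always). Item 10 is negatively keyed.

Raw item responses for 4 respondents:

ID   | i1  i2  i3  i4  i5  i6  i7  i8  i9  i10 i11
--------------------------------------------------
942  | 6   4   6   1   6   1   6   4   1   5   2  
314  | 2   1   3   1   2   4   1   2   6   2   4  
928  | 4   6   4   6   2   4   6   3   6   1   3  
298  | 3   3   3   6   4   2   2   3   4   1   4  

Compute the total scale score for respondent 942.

39

Respondent 942 raw: 6, 4, 6, 1, 6, 1, 6, 4, 1, 5, 2.
Reverse-coded (reversed = (1+6) − raw = 7 − raw):
  item 1: 6
  item 2: 4
  item 3: 6
  item 4: 1
  item 5: 6
  item 6: 1
  item 7: 6
  item 8: 4
  item 9: 1
  item 10: 7 − 5 = 2
  item 11: 2
Sum = 6 + 4 + 6 + 1 + 6 + 1 + 6 + 4 + 1 + 2 + 2 = 39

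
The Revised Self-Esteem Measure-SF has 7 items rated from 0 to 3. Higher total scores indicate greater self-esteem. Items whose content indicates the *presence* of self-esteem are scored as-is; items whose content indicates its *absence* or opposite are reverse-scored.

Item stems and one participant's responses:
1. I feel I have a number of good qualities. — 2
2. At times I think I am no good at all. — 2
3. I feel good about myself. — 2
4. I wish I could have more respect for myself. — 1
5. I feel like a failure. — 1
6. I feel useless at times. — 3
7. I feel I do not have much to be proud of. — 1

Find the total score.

Items 2, 4, 5, 6, 7 describe the absence/opposite of self-esteem → reverse-score.
on a 0–3 scale, reversed = 3 − raw.
  item 1: 2
  item 2: 3 − 2 = 1
  item 3: 2
  item 4: 3 − 1 = 2
  item 5: 3 − 1 = 2
  item 6: 3 − 3 = 0
  item 7: 3 − 1 = 2
Total = 2 + 1 + 2 + 2 + 2 + 0 + 2 = 11

11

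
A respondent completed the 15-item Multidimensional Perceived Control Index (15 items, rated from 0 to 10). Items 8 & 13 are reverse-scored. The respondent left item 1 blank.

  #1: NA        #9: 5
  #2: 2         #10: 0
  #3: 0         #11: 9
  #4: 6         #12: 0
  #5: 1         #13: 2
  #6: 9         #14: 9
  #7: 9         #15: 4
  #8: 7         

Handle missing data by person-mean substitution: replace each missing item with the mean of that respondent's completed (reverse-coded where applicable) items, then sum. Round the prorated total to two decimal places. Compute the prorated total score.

Reverse-coded (on a 0–10 scale, reversed = 10 − raw):
  item 8: 10 − 7 = 3
  item 13: 10 − 2 = 8
Completed scored items (14 of 15): 2, 0, 6, 1, 9, 9, 3, 5, 0, 9, 0, 8, 9, 4; sum = 65.
Person mean = 65 / 14 ≈ 4.6429
Prorated total = (65 / 14) × 15 = 69.64 (to 2 dp)

69.64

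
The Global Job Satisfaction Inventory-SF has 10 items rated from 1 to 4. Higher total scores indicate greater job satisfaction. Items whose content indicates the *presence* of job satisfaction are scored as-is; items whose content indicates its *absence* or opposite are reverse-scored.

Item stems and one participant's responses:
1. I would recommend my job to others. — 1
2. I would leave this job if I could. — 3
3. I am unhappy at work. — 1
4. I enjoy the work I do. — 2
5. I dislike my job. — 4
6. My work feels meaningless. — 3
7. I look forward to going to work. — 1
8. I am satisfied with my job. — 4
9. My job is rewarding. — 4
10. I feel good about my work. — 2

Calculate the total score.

Items 2, 3, 5, 6 describe the absence/opposite of job satisfaction → reverse-score.
reverse-coded value = 5 − response.
  item 1: 1
  item 2: 5 − 3 = 2
  item 3: 5 − 1 = 4
  item 4: 2
  item 5: 5 − 4 = 1
  item 6: 5 − 3 = 2
  item 7: 1
  item 8: 4
  item 9: 4
  item 10: 2
Total = 1 + 2 + 4 + 2 + 1 + 2 + 1 + 4 + 4 + 2 = 23

23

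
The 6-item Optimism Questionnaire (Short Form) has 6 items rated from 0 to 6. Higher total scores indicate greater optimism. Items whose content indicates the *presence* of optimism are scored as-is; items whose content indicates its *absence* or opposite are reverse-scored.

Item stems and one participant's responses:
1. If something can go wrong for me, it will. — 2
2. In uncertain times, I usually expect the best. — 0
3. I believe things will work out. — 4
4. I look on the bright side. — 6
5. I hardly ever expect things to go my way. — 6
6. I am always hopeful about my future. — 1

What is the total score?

Items 1, 5 describe the absence/opposite of optimism → reverse-score.
reversed = (0+6) − raw = 6 − raw.
  item 1: 6 − 2 = 4
  item 2: 0
  item 3: 4
  item 4: 6
  item 5: 6 − 6 = 0
  item 6: 1
Total = 4 + 0 + 4 + 6 + 0 + 1 = 15

15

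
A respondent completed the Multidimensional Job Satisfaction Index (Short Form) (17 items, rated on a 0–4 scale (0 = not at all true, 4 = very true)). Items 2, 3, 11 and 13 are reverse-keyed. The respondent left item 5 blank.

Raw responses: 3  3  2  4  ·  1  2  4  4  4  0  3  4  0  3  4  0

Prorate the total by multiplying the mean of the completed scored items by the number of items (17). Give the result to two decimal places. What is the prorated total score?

Reverse-coded (on a 0–4 scale, reversed = 4 − raw):
  item 2: 4 − 3 = 1
  item 3: 4 − 2 = 2
  item 11: 4 − 0 = 4
  item 13: 4 − 4 = 0
Completed scored items (16 of 17): 3, 1, 2, 4, 1, 2, 4, 4, 4, 4, 3, 0, 0, 3, 4, 0; sum = 39.
Person mean = 39 / 16 ≈ 2.4375
Prorated total = (39 / 16) × 17 = 41.44 (to 2 dp)

41.44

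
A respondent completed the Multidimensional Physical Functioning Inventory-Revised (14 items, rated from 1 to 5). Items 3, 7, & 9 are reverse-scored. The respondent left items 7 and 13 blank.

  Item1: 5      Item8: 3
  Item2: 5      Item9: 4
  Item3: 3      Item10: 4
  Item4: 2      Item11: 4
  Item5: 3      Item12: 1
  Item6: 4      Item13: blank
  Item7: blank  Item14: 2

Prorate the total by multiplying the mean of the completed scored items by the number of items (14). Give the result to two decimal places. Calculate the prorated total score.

Reverse-coded (reverse-coded value = 6 − response):
  item 3: 6 − 3 = 3
  item 9: 6 − 4 = 2
Completed scored items (12 of 14): 5, 5, 3, 2, 3, 4, 3, 2, 4, 4, 1, 2; sum = 38.
Person mean = 38 / 12 ≈ 3.1667
Prorated total = (38 / 12) × 14 = 44.33 (to 2 dp)

44.33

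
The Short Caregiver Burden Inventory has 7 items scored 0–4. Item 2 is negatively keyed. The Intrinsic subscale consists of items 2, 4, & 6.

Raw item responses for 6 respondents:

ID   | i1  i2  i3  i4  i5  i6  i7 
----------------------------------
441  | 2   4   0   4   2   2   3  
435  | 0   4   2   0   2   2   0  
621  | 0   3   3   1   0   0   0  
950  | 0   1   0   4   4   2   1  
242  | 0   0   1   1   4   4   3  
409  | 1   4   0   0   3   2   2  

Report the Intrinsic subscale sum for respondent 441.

6

Respondent 441 raw: 2, 4, 0, 4, 2, 2, 3.
Intrinsic items: 2, 4, 6.
Reverse-coded (reverse-coded value = 4 − response):
  item 2: 4 − 4 = 0
  item 4: 4
  item 6: 2
Sum = 0 + 4 + 2 = 6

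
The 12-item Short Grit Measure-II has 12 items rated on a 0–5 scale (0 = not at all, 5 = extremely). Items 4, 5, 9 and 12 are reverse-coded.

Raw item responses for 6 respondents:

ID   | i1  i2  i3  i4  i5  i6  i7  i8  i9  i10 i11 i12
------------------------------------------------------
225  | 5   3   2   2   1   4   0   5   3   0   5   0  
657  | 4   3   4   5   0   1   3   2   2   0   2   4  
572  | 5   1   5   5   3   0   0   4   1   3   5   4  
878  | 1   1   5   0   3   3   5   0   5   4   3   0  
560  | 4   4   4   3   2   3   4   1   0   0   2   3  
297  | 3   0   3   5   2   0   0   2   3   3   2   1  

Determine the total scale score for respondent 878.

Respondent 878 raw: 1, 1, 5, 0, 3, 3, 5, 0, 5, 4, 3, 0.
Reverse-coded (reverse-coded value = 5 − response):
  item 1: 1
  item 2: 1
  item 3: 5
  item 4: 5 − 0 = 5
  item 5: 5 − 3 = 2
  item 6: 3
  item 7: 5
  item 8: 0
  item 9: 5 − 5 = 0
  item 10: 4
  item 11: 3
  item 12: 5 − 0 = 5
Sum = 1 + 1 + 5 + 5 + 2 + 3 + 5 + 0 + 0 + 4 + 3 + 5 = 34

34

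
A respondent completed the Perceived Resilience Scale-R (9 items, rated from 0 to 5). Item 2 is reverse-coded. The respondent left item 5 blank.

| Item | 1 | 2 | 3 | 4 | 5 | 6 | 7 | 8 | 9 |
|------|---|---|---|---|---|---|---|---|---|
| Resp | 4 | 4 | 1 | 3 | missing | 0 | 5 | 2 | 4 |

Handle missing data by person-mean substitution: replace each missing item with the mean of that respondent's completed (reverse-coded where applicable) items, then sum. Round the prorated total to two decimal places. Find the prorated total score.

22.50

Reverse-coded (reversed = (0+5) − raw = 5 − raw):
  item 2: 5 − 4 = 1
Completed scored items (8 of 9): 4, 1, 1, 3, 0, 5, 2, 4; sum = 20.
Person mean = 20 / 8 ≈ 2.5000
Prorated total = (20 / 8) × 9 = 22.50 (to 2 dp)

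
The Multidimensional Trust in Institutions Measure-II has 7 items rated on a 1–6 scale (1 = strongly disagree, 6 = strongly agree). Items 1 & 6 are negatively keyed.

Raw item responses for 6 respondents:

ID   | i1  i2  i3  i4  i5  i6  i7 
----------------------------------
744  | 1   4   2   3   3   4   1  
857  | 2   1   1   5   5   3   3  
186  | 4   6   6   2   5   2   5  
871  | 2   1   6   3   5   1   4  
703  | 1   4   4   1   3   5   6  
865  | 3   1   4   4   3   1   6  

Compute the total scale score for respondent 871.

Respondent 871 raw: 2, 1, 6, 3, 5, 1, 4.
Reverse-coded (reversed = (1+6) − raw = 7 − raw):
  item 1: 7 − 2 = 5
  item 2: 1
  item 3: 6
  item 4: 3
  item 5: 5
  item 6: 7 − 1 = 6
  item 7: 4
Sum = 5 + 1 + 6 + 3 + 5 + 6 + 4 = 30

30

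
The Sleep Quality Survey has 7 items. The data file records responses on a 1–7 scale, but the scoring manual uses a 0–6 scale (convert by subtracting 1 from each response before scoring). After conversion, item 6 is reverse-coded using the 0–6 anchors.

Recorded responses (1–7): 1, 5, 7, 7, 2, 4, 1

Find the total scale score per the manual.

20

Convert to 0–6: 0, 4, 6, 6, 1, 3, 0
Reverse-coded (reverse-coded value = 6 − response):
  item 6: 6 − 3 = 3
Scored: 0, 4, 6, 6, 1, 3, 0
Total = 20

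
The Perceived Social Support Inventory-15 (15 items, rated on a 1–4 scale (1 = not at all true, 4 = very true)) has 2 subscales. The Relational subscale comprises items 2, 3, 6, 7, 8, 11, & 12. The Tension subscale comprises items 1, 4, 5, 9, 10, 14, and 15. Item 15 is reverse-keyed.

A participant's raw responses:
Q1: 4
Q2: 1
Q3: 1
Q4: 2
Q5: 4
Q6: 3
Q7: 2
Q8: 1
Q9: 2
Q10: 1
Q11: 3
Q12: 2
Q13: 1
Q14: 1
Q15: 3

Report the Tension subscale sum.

Tension items: 1, 4, 5, 9, 10, 14, 15.
Of these, item 15 is reverse-keyed; on a 1–4 scale, reversed = 5 − raw.
  item 1: 4
  item 4: 2
  item 5: 4
  item 9: 2
  item 10: 1
  item 14: 1
  item 15: 5 − 3 = 2
Sum = 4 + 2 + 4 + 2 + 1 + 1 + 2 = 16

16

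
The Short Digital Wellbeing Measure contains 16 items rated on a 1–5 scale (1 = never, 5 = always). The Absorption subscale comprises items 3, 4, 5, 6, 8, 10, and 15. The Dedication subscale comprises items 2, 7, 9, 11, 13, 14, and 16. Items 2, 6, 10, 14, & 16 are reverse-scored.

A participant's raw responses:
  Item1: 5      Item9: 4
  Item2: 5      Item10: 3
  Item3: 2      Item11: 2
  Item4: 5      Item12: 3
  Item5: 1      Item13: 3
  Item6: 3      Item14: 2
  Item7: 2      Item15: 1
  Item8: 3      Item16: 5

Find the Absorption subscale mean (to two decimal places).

Absorption items: 3, 4, 5, 6, 8, 10, 15.
Of these, items 6 and 10 are reverse-scored; on a 1–5 scale, reversed = 6 − raw.
  item 3: 2
  item 4: 5
  item 5: 1
  item 6: 6 − 3 = 3
  item 8: 3
  item 10: 6 − 3 = 3
  item 15: 1
Sum = 2 + 5 + 1 + 3 + 3 + 3 + 1 = 18
Mean = 18 / 7 = 2.57

2.57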